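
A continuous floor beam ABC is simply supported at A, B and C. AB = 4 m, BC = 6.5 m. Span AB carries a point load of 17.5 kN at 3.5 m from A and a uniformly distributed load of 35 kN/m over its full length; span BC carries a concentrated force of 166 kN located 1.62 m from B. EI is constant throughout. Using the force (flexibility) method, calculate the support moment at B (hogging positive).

Insert a hinge at B; M_B is the redundant, and each span becomes simply supported.
End slopes at the hinge B, treating each span as simply supported:
  span AB: point load 17.5 at a = 3.5: Pab(L + a)/(6LEI) = 9.57/EI
  span AB: UDL 35: wL³/(24EI) = 93.33/EI
  span BC: point load 166 at a = 1.62: Pab(L + b)/(6LEI) = 382.9/EI
  relative rotation θ_0 = (102.9 + 382.9)/EI = 485.8/EI
A unit hogging moment at B produces rotation L₁/(3EI) + L₂/(3EI) = 3.5/EI.
Slope continuity at B: θ_0 = M_B·3.5/EI, so M_B = 485.8/3.5 = 138.8 kN·m (hogging).

M_B = 138.8 kN·m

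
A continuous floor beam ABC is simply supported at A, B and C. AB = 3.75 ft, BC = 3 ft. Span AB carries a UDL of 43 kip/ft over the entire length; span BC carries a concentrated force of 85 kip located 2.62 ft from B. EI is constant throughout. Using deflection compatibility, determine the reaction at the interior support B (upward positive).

Take M_B as the redundant. Released structure: two simple spans AB and BC with a hinge at B.
Rotations at B on the released spans (each span's end-slope, ×1/EI):
  span AB: UDL 43: wL³/(24EI) = 94.48/EI
  span BC: point load 85 at a = 2.62: Pab(L + b)/(6LEI) = 15.89/EI
  relative rotation θ_0 = (94.48 + 15.89)/EI = 110.4/EI
A unit hogging moment at B produces rotation L₁/(3EI) + L₂/(3EI) = 2.25/EI.
Compatibility: M_B·(L₁+L₂)/(3EI) = θ_0, giving M_B = 49.05 kip·ft (hogging).
Span AB, ΣM about A with M_B applied at B: R_B^{AB}·3.75 = 302.3 + 49.05, so R_B^{AB} = 93.71 kip and R_A = 161.2 − 93.71 = 67.54 kip.
Span BC, ΣM about C: R_B^{BC}·3 = 32.3 + 49.05, so R_B^{BC} = 27.12 kip and R_C = 85 − 27.12 = 57.88 kip.
R_B = 93.71 + 27.12 = 120.8 kip.

R_B = 120.8 kip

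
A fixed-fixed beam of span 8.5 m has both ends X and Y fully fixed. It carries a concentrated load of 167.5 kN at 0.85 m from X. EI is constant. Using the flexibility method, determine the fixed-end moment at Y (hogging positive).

Take the two fixed-end moments M_X, M_Y as redundants; the released structure is the simple span XY.
End rotations of the released simple span under the applied load (×1/EI):
  at X: point load 167.5 at a = 0.85: Pab(L + b)/(6LEI) = 344.9/EI
  at Y: point load 167.5 at a = 0.85: Pab(L + a)/(6LEI) = 199.7/EI
  θ_X0 = 344.9/EI,  θ_Y0 = 199.7/EI
Flexibility coefficients: a unit moment at one end gives L/(3EI) there and L/(6EI) at the far end, so f₁₁ = f₂₂ = 2.833/EI and f₁₂ = f₂₁ = 1.417/EI.
Compatibility — zero rotation at each built-in end:
  2.833 M_X + 1.417 M_Y = 344.9
  1.417 M_X + 2.833 M_Y = 199.7
Solving the pair gives M_X = 115.3 kN·m and M_Y = 12.81 kN·m (hogging).

M_Y = 12.81 kN·m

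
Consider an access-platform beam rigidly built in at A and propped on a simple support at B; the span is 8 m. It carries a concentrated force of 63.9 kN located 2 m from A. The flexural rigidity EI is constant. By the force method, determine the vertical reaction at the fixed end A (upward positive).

Take the reaction at B as the redundant and release it; the primary structure is a cantilever fixed at A.
Primary-structure tip deflection at B by superposition:
  point load 63.9 at a = 2: Pa²(3L − a)/(6EI) = 937.2/EI
Flexibility coefficient — unit upward force at B: δ_{BB} = L³/(3EI) = 170.7/EI.
Compatibility at B: δ_0 − R_B·δ_{BB} = 0, so R_B = 937.2/170.7 = 5.491 kN.
Vertical equilibrium: R_A = ΣP − R_B = 63.9 − 5.491 = 58.41 kN.

R_A = 58.41 kN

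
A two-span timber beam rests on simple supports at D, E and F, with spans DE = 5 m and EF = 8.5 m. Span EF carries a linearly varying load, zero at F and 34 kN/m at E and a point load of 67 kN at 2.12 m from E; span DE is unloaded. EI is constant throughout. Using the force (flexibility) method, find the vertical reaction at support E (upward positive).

R_E = 198 kN

Insert a hinge at E; M_E is the redundant, and each span becomes simply supported.
End slopes at the hinge E, treating each span as simply supported:
  span EF: triangular load, peak 34: w₀L³/(45EI) = 464/EI
  span EF: point load 67 at a = 2.12: Pab(L + b)/(6LEI) = 264.4/EI
  relative rotation θ_0 = (0 + 728.4)/EI = 728.4/EI
A unit hogging moment at E produces rotation L₁/(3EI) + L₂/(3EI) = 4.5/EI.
Slope continuity at E: θ_0 = M_E·4.5/EI, so M_E = 728.4/4.5 = 161.9 kN·m (hogging).
Span DE, ΣM about D with M_E applied at E: R_E^{DE}·5 = 0 + 161.9, so R_E^{DE} = 32.37 kN and R_D = 0 − 32.37 = -32.37 kN.
Span EF, ΣM about F: R_E^{EF}·8.5 = 1246 + 161.9, so R_E^{EF} = 165.7 kN and R_F = 211.5 − 165.7 = 45.83 kN.
R_E = 32.37 + 165.7 = 198 kN.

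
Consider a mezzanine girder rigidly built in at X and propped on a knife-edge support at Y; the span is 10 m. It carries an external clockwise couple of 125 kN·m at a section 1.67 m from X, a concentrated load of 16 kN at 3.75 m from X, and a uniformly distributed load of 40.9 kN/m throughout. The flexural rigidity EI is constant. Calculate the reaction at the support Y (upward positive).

R_Y = 162.1 kN

Choose R_Y as the redundant. The primary structure is the cantilever fixed at X.
Free-end deflection of the primary structure under the applied loading (downward +):
  clockwise couple 125 at a = 1.67: M₀a(2L − a)/(2EI) = 1913/EI
  point load 16 at a = 3.75: Pa²(3L − a)/(6EI) = 984.4/EI
  UDL 40.9: wL⁴/(8EI) = 51125/EI
  δ_0 = 54023/EI
Tip deflection under a unit load at Y: L³/(3EI) = 333.3/EI.
The prop prevents deflection at Y: R_Y = δ_0/δ_{YY} = 54023/333.3 = 162.1 kN.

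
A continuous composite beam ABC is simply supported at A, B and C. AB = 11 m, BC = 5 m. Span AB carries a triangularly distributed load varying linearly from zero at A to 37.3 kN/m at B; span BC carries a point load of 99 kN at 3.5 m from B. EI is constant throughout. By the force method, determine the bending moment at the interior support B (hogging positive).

Take M_B as the redundant. Released structure: two simple spans AB and BC with a hinge at B.
Discontinuity in slope at B on the released structure — sum the simple-span end rotations:
  span AB: triangular load, peak 37.3: w₀L³/(45EI) = 1103/EI
  span BC: point load 99 at a = 3.5: Pab(L + b)/(6LEI) = 112.6/EI
  relative rotation θ_0 = (1103 + 112.6)/EI = 1216/EI
A unit hogging moment at B produces rotation L₁/(3EI) + L₂/(3EI) = 5.333/EI.
Slope continuity at B: θ_0 = M_B·5.333/EI, so M_B = 1216/5.333 = 228 kN·m (hogging).

M_B = 228 kN·m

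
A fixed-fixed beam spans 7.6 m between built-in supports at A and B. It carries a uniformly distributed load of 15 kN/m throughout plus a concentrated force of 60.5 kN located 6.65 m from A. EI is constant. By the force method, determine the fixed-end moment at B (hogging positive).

M_B = 116.2 kN·m

Take the two fixed-end moments M_A, M_B as redundants; the released structure is the simple span AB.
End rotations of the released simple span under the applied load (×1/EI):
  at A: UDL 15: wL³/(24EI) = 274.4/EI
  at B: UDL 15: wL³/(24EI) = 274.4/EI
  at A: point load 60.5 at a = 6.65: Pab(L + b)/(6LEI) = 71.66/EI
  at B: point load 60.5 at a = 6.65: Pab(L + a)/(6LEI) = 119.4/EI
  θ_A0 = 346/EI,  θ_B0 = 393.8/EI
Flexibility coefficients: a unit moment at one end gives L/(3EI) there and L/(6EI) at the far end, so f₁₁ = f₂₂ = 2.533/EI and f₁₂ = f₂₁ = 1.267/EI.
Compatibility — zero rotation at each built-in end:
  2.533 M_A + 1.267 M_B = 346
  1.267 M_A + 2.533 M_B = 393.8
Solving the pair gives M_A = 78.49 kN·m and M_B = 116.2 kN·m (hogging).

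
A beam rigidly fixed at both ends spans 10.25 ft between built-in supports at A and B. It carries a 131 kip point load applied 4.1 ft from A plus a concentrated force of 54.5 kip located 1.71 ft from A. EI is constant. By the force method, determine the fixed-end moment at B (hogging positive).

Release both end moments; the primary structure is a simply-supported span AB with redundants M_A and M_B.
On the primary (simply-supported) span, the end slopes from the loading are:
  at A: point load 131 at a = 4.1: Pab(L + b)/(6LEI) = 880.8/EI
  at B: point load 131 at a = 4.1: Pab(L + a)/(6LEI) = 770.7/EI
  at A: point load 54.5 at a = 1.71: Pab(L + b)/(6LEI) = 243.2/EI
  at B: point load 54.5 at a = 1.71: Pab(L + a)/(6LEI) = 154.8/EI
  θ_A0 = 1124/EI,  θ_B0 = 925.5/EI
Flexibility coefficients: a unit moment at one end gives L/(3EI) there and L/(6EI) at the far end, so f₁₁ = f₂₂ = 3.417/EI and f₁₂ = f₂₁ = 1.708/EI.
Compatibility — zero rotation at each built-in end:
  3.417 M_A + 1.708 M_B = 1124
  1.708 M_A + 3.417 M_B = 925.5
Solving the pair gives M_A = 258 kip·ft and M_B = 141.9 kip·ft (hogging).

M_B = 141.9 kip·ft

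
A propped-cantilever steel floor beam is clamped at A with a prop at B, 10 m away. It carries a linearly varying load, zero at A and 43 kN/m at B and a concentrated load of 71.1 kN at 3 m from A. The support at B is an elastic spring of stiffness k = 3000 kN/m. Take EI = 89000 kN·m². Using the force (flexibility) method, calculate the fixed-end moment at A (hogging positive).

M_A = 481.4 kN·m

Release the roller at B. Primary structure: cantilever fixed at A.
Free-end deflection of the primary structure under the applied loading (downward +):
  triangular load, peak 43 at the free end: 11w₀L⁴/(120EI) = 39417/EI
  point load 71.1 at a = 3: Pa²(3L − a)/(6EI) = 2880/EI
  δ_0 = 42296/EI
Tip deflection under a unit load at B: L³/(3EI) = 333.3/EI.
With EI = 89000 kN·m²: δ_0 = 0.47524 m and δ_{BB} = 0.003745 m/kN.
Compatibility — the spring shortens by R_B/k under the reaction it provides: δ_0 − R_B·δ_{BB} = R_B/k. With 1/k = 0.000333 m/kN, R_B = δ_0 / (δ_{BB} + 1/k) = 0.47524 / (0.003745 + 0.000333) = 116.5 kN.
Moment equilibrium about A: M_A = Σ(load moments about A) − R_B·L = 1647 − 116.5×10 = 481.4 kN·m.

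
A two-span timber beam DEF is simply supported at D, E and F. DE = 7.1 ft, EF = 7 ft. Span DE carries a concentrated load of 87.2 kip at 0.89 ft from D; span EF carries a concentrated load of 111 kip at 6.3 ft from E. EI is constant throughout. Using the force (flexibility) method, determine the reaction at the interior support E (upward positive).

R_E = 32.9 kip

Release continuity at E by inserting a hinge; the redundant is the internal moment M_E. The primary structure is two simply-supported spans DE and EF.
Rotations at E on the released spans (each span's end-slope, ×1/EI):
  span DE: point load 87.2 at a = 0.89: Pab(L + a)/(6LEI) = 90.39/EI
  span EF: point load 111 at a = 6.3: Pab(L + b)/(6LEI) = 89.74/EI
  relative rotation θ_0 = (90.39 + 89.74)/EI = 180.1/EI
A unit hogging moment at E produces rotation L₁/(3EI) + L₂/(3EI) = 4.7/EI.
Compatibility: M_E·(L₁+L₂)/(3EI) = θ_0, giving M_E = 38.33 kip·ft (hogging).
Span DE, ΣM about D with M_E applied at E: R_E^{DE}·7.1 = 77.61 + 38.33, so R_E^{DE} = 16.33 kip and R_D = 87.2 − 16.33 = 70.87 kip.
Span EF, ΣM about F: R_E^{EF}·7 = 77.7 + 38.33, so R_E^{EF} = 16.58 kip and R_F = 111 − 16.58 = 94.42 kip.
R_E = 16.33 + 16.58 = 32.9 kip.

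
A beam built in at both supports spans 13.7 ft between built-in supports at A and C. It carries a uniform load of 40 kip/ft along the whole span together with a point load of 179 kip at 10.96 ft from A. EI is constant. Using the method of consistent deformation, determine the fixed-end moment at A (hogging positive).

M_A = 704.1 kip·ft

Take the two fixed-end moments M_A, M_C as redundants; the released structure is the simple span AC.
End rotations of the released simple span under the applied load (×1/EI):
  at A: UDL 40: wL³/(24EI) = 4286/EI
  at C: UDL 40: wL³/(24EI) = 4286/EI
  at A: point load 179 at a = 10.96: Pab(L + b)/(6LEI) = 1075/EI
  at C: point load 179 at a = 10.96: Pab(L + a)/(6LEI) = 1613/EI
  θ_A0 = 5361/EI,  θ_C0 = 5898/EI
Flexibility coefficients: a unit moment at one end gives L/(3EI) there and L/(6EI) at the far end, so f₁₁ = f₂₂ = 4.567/EI and f₁₂ = f₂₁ = 2.283/EI.
Compatibility — zero rotation at each built-in end:
  4.567 M_A + 2.283 M_C = 5361
  2.283 M_A + 4.567 M_C = 5898
Solving the pair gives M_A = 704.1 kip·ft and M_C = 939.5 kip·ft (hogging).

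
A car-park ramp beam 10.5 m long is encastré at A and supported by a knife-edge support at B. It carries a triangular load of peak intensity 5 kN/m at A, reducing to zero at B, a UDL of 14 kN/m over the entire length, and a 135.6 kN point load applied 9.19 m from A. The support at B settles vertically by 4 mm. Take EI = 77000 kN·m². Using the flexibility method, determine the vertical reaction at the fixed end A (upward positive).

R_A = 138.9 kN

Choose R_B as the redundant. The primary structure is the cantilever fixed at A.
Primary-structure tip deflection at B by superposition:
  triangular load, peak 5 at the fixed end: w₀L⁴/(30EI) = 2026/EI
  UDL 14: wL⁴/(8EI) = 21271/EI
  point load 135.6 at a = 9.19: Pa²(3L − a)/(6EI) = 42583/EI
  δ_0 = 65880/EI
Flexibility coefficient — unit upward force at B: δ_{BB} = L³/(3EI) = 385.9/EI.
With EI = 77000 kN·m²: δ_0 = 0.85559 m and δ_{BB} = 0.005011 m/kN.
Compatibility — the beam at B must follow the support down by 0.004 m: δ_0 − R_B·δ_{BB} = 0.004, so R_B = (0.85559 − 0.004)/0.005011 = 169.9 kN.
Vertical equilibrium: R_A = ΣP − R_B = 308.9 − 169.9 = 138.9 kN.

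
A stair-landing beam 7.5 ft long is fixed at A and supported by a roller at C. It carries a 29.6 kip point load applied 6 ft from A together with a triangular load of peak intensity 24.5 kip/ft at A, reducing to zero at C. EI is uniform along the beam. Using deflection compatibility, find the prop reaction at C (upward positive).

R_C = 39.21 kip

Release the roller at C. Primary structure: cantilever fixed at A.
Primary-structure tip deflection at C by superposition:
  point load 29.6 at a = 6: Pa²(3L − a)/(6EI) = 2930/EI
  triangular load, peak 24.5 at the fixed end: w₀L⁴/(30EI) = 2584/EI
  δ_0 = 5514/EI
Flexibility coefficient — unit upward force at C: δ_{CC} = L³/(3EI) = 140.6/EI.
The prop prevents deflection at C: R_C = δ_0/δ_{CC} = 5514/140.6 = 39.21 kip.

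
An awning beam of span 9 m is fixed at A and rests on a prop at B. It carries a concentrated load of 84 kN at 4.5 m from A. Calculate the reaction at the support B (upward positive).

Remove the prop at B; the released (primary) structure is a cantilever built in at A.
Free-end deflection of the primary structure under the applied loading (downward +):
  point load 84 at a = 4.5: Pa²(3L − a)/(6EI) = 6379/EI
Tip deflection under a unit load at B: L³/(3EI) = 243/EI.
The prop prevents deflection at B: R_B = δ_0/δ_{BB} = 6379/243 = 26.25 kN.

R_B = 26.25 kN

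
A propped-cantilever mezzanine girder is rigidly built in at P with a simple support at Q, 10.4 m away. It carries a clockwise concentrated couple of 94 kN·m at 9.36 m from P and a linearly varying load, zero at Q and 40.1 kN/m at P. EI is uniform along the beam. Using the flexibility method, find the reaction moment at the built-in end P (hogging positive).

Take the reaction at Q as the redundant and release it; the primary structure is a cantilever fixed at P.
Free-end deflection of the primary structure under the applied loading (downward +):
  clockwise couple 94 at a = 9.36: M₀a(2L − a)/(2EI) = 5033/EI
  triangular load, peak 40.1 at the fixed end: w₀L⁴/(30EI) = 15637/EI
  δ_0 = 20670/EI
Tip deflection under a unit load at Q: L³/(3EI) = 375/EI.
The prop prevents deflection at Q: R_Q = δ_0/δ_{QQ} = 20670/375 = 55.13 kN.
Moment equilibrium about P: M_P = Σ(load moments about P) − R_Q·L = 816.9 − 55.13×10.4 = 243.6 kN·m.

M_P = 243.6 kN·m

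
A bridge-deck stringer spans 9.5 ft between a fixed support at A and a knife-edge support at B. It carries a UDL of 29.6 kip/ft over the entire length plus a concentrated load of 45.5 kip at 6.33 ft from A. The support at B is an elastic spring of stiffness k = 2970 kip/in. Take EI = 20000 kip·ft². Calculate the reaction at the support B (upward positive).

Choose R_B as the redundant. The primary structure is the cantilever fixed at A.
Free-end deflection of the primary structure under the applied loading (downward +):
  UDL 29.6: wL⁴/(8EI) = 30137/EI
  point load 45.5 at a = 6.33: Pa²(3L − a)/(6EI) = 6736/EI
  δ_0 = 36873/EI
Tip deflection under a unit load at B: L³/(3EI) = 285.8/EI.
With EI = 20000 kip·ft²: δ_0 = 1.8437 ft and δ_{BB} = 0.01429 ft/kip.
Compatibility — the spring shortens by R_B/k under the reaction it provides: δ_0 − R_B·δ_{BB} = R_B/k. With 1/k = 1/(2970×12) ft/kip = 0.000028 ft/kip, R_B = δ_0 / (δ_{BB} + 1/k) = 1.8437 / (0.01429 + 0.000028) = 128.8 kip.

R_B = 128.8 kip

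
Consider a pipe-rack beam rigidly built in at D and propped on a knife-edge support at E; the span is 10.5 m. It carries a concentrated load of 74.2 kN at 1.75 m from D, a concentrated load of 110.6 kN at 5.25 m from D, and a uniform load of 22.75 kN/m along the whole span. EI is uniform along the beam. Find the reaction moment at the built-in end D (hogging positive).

Remove the prop at E; the released (primary) structure is a cantilever built in at D.
Free-end deflection of the primary structure under the applied loading (downward +):
  point load 74.2 at a = 1.75: Pa²(3L − a)/(6EI) = 1127/EI
  point load 110.6 at a = 5.25: Pa²(3L − a)/(6EI) = 13337/EI
  UDL 22.75: wL⁴/(8EI) = 34566/EI
  δ_0 = 49029/EI
Flexibility coefficient — unit upward force at E: δ_{EE} = L³/(3EI) = 385.9/EI.
The prop prevents deflection at E: R_E = δ_0/δ_{EE} = 49029/385.9 = 127.1 kN.
Moment equilibrium about D: M_D = Σ(load moments about D) − R_E·L = 1965 − 127.1×10.5 = 630.5 kN·m.

M_D = 630.5 kN·m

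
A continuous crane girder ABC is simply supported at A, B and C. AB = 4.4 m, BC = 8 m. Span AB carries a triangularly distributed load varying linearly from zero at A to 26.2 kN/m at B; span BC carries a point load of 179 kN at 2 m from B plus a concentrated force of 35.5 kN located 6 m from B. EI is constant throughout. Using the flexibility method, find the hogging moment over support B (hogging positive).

Insert a hinge at B; M_B is the redundant, and each span becomes simply supported.
Discontinuity in slope at B on the released structure — sum the simple-span end rotations:
  span AB: triangular load, peak 26.2: w₀L³/(45EI) = 49.6/EI
  span BC: point load 179 at a = 2: Pab(L + b)/(6LEI) = 626.5/EI
  span BC: point load 35.5 at a = 6: Pab(L + b)/(6LEI) = 88.75/EI
  relative rotation θ_0 = (49.6 + 715.2)/EI = 764.8/EI
A unit hogging moment at B produces rotation L₁/(3EI) + L₂/(3EI) = 4.133/EI.
Compatibility: M_B·(L₁+L₂)/(3EI) = θ_0, giving M_B = 185 kN·m (hogging).

M_B = 185 kN·m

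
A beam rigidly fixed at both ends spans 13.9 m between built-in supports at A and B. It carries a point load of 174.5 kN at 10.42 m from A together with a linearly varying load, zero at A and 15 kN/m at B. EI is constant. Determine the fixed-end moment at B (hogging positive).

M_B = 486.2 kN·m

Take the two fixed-end moments M_A, M_B as redundants; the released structure is the simple span AB.
On the primary (simply-supported) span, the end slopes from the loading are:
  at A: point load 174.5 at a = 10.42: Pab(L + b)/(6LEI) = 1319/EI
  at B: point load 174.5 at a = 10.42: Pab(L + a)/(6LEI) = 1845/EI
  at A: triangular load, peak 15: 7w₀L³/(360EI) = 783.3/EI
  at B: triangular load, peak 15: w₀L³/(45EI) = 895.2/EI
  θ_A0 = 2102/EI,  θ_B0 = 2740/EI
Flexibility coefficients: a unit moment at one end gives L/(3EI) there and L/(6EI) at the far end, so f₁₁ = f₂₂ = 4.633/EI and f₁₂ = f₂₁ = 2.317/EI.
Compatibility — zero rotation at each built-in end:
  4.633 M_A + 2.317 M_B = 2102
  2.317 M_A + 4.633 M_B = 2740
Solving the pair gives M_A = 210.6 kN·m and M_B = 486.2 kN·m (hogging).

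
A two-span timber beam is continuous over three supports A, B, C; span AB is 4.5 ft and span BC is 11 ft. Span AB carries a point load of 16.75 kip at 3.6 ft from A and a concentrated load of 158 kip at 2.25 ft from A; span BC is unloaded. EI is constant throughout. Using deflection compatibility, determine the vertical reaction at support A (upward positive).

Insert a hinge at B; M_B is the redundant, and each span becomes simply supported.
End slopes at the hinge B, treating each span as simply supported:
  span AB: point load 16.75 at a = 3.6: Pab(L + a)/(6LEI) = 16.28/EI
  span AB: point load 158 at a = 2.25: Pab(L + a)/(6LEI) = 200/EI
  relative rotation θ_0 = (216.2 + 0)/EI = 216.2/EI
A unit hogging moment at B produces rotation L₁/(3EI) + L₂/(3EI) = 5.167/EI.
Slope continuity at B: θ_0 = M_B·5.167/EI, so M_B = 216.2/5.167 = 41.85 kip·ft (hogging).
Span AB, ΣM about A with M_B applied at B: R_B^{AB}·4.5 = 415.8 + 41.85, so R_B^{AB} = 101.7 kip and R_A = 174.8 − 101.7 = 73.05 kip.

R_A = 73.05 kip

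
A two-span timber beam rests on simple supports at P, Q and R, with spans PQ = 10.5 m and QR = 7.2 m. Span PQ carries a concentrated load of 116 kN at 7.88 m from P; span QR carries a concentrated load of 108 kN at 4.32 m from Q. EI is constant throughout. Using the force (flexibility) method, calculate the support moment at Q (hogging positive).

M_Q = 171.6 kN·m

Take M_Q as the redundant. Released structure: two simple spans PQ and QR with a hinge at Q.
Rotations at Q on the released spans (each span's end-slope, ×1/EI):
  span PQ: point load 116 at a = 7.88: Pab(L + a)/(6LEI) = 698.7/EI
  span QR: point load 108 at a = 4.32: Pab(L + b)/(6LEI) = 313.5/EI
  relative rotation θ_0 = (698.7 + 313.5)/EI = 1012/EI
A unit hogging moment at Q produces rotation L₁/(3EI) + L₂/(3EI) = 5.9/EI.
Slope continuity at Q: θ_0 = M_Q·5.9/EI, so M_Q = 1012/5.9 = 171.6 kN·m (hogging).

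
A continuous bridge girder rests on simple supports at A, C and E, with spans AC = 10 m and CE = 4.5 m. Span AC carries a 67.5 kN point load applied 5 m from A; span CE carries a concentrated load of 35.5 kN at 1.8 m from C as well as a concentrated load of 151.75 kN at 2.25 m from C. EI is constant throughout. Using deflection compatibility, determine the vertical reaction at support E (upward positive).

R_E = 59.73 kN

Take M_C as the redundant. Released structure: two simple spans AC and CE with a hinge at C.
Discontinuity in slope at C on the released structure — sum the simple-span end rotations:
  span AC: point load 67.5 at a = 5: Pab(L + a)/(6LEI) = 421.9/EI
  span CE: point load 35.5 at a = 1.8: Pab(L + b)/(6LEI) = 46.01/EI
  span CE: point load 151.75 at a = 2.25: Pab(L + b)/(6LEI) = 192.1/EI
  relative rotation θ_0 = (421.9 + 238.1)/EI = 659.9/EI
A unit hogging moment at C produces rotation L₁/(3EI) + L₂/(3EI) = 4.833/EI.
Compatibility: M_C·(L₁+L₂)/(3EI) = θ_0, giving M_C = 136.5 kN·m (hogging).
Span CE, ΣM about E: R_C^{CE}·4.5 = 437.3 + 136.5, so R_C^{CE} = 127.5 kN and R_E = 187.2 − 127.5 = 59.73 kN.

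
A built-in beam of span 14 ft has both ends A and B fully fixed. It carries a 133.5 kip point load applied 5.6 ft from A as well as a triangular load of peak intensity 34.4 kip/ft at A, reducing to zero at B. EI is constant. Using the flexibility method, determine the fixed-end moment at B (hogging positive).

Take the two fixed-end moments M_A, M_B as redundants; the released structure is the simple span AB.
End rotations of the released simple span under the applied load (×1/EI):
  at A: point load 133.5 at a = 5.6: Pab(L + b)/(6LEI) = 1675/EI
  at B: point load 133.5 at a = 5.6: Pab(L + a)/(6LEI) = 1465/EI
  at A: triangular load, peak 34.4: w₀L³/(45EI) = 2098/EI
  at B: triangular load, peak 34.4: 7w₀L³/(360EI) = 1835/EI
  θ_A0 = 3772/EI,  θ_B0 = 3301/EI
Flexibility coefficients: a unit moment at one end gives L/(3EI) there and L/(6EI) at the far end, so f₁₁ = f₂₂ = 4.667/EI and f₁₂ = f₂₁ = 2.333/EI.
Compatibility — zero rotation at each built-in end:
  4.667 M_A + 2.333 M_B = 3772
  2.333 M_A + 4.667 M_B = 3301
Solving the pair gives M_A = 606.3 kip·ft and M_B = 404.2 kip·ft (hogging).

M_B = 404.2 kip·ft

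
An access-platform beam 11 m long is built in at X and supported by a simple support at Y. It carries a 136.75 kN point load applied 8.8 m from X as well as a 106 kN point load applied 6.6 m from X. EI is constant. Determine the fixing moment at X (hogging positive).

Release the roller at Y. Primary structure: cantilever fixed at X.
Deflection at Y on the released cantilever, summing each load's contribution:
  point load 136.75 at a = 8.8: Pa²(3L − a)/(6EI) = 42713/EI
  point load 106 at a = 6.6: Pa²(3L − a)/(6EI) = 20316/EI
  δ_0 = 63029/EI
Tip deflection under a unit load at Y: L³/(3EI) = 443.7/EI.
Compatibility at Y: δ_0 − R_Y·δ_{YY} = 0, so R_Y = 63029/443.7 = 142.1 kN.
Moment equilibrium about X: M_X = Σ(load moments about X) − R_Y·L = 1903 − 142.1×11 = 340.3 kN·m.

M_X = 340.3 kN·m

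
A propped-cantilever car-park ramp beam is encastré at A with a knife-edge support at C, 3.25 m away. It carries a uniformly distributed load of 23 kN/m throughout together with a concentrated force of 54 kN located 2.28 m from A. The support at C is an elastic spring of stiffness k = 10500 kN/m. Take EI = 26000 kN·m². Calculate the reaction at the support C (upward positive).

R_C = 48.15 kN

Take the reaction at C as the redundant and release it; the primary structure is a cantilever fixed at A.
Primary-structure tip deflection at C by superposition:
  UDL 23: wL⁴/(8EI) = 320.8/EI
  point load 54 at a = 2.28: Pa²(3L − a)/(6EI) = 349.5/EI
  δ_0 = 670.2/EI
Tip deflection under a unit load at C: L³/(3EI) = 11.44/EI.
With EI = 26000 kN·m²: δ_0 = 0.025779 m and δ_{CC} = 0.00044 m/kN.
Compatibility — the spring shortens by R_C/k under the reaction it provides: δ_0 − R_C·δ_{CC} = R_C/k. With 1/k = 0.000095 m/kN, R_C = δ_0 / (δ_{CC} + 1/k) = 0.025779 / (0.00044 + 0.000095) = 48.15 kN.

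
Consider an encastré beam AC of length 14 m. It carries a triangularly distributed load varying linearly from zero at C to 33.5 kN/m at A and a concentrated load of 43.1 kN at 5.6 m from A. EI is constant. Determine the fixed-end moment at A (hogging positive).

M_A = 415.2 kN·m

Release both end moments; the primary structure is a simply-supported span AC with redundants M_A and M_C.
On the primary (simply-supported) span, the end slopes from the loading are:
  at A: triangular load, peak 33.5: w₀L³/(45EI) = 2043/EI
  at C: triangular load, peak 33.5: 7w₀L³/(360EI) = 1787/EI
  at A: point load 43.1 at a = 5.6: Pab(L + b)/(6LEI) = 540.6/EI
  at C: point load 43.1 at a = 5.6: Pab(L + a)/(6LEI) = 473.1/EI
  θ_A0 = 2583/EI,  θ_C0 = 2260/EI
Flexibility coefficients: a unit moment at one end gives L/(3EI) there and L/(6EI) at the far end, so f₁₁ = f₂₂ = 4.667/EI and f₁₂ = f₂₁ = 2.333/EI.
Compatibility — zero rotation at each built-in end:
  4.667 M_A + 2.333 M_C = 2583
  2.333 M_A + 4.667 M_C = 2260
Solving the pair gives M_A = 415.2 kN·m and M_C = 276.8 kN·m (hogging).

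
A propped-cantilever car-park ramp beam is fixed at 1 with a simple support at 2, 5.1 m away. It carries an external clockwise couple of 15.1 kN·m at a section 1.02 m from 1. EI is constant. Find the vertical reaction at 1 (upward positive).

R_1 = -1.599 kN

Take the reaction at 2 as the redundant and release it; the primary structure is a cantilever fixed at 1.
Free-end deflection of the primary structure under the applied loading (downward +):
  clockwise couple 15.1 at a = 1.02: M₀a(2L − a)/(2EI) = 70.7/EI
Flexibility coefficient — unit upward force at 2: δ_{22} = L³/(3EI) = 44.22/EI.
The prop prevents deflection at 2: R_2 = δ_0/δ_{22} = 70.7/44.22 = 1.599 kN.
Vertical equilibrium: R_1 = ΣP − R_2 = 0 − 1.599 = -1.599 kN.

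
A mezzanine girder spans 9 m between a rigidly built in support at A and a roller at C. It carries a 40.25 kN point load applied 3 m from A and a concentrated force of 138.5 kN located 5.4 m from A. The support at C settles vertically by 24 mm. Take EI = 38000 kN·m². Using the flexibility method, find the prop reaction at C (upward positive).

Choose R_C as the redundant. The primary structure is the cantilever fixed at A.
Primary-structure tip deflection at C by superposition:
  point load 40.25 at a = 3: Pa²(3L − a)/(6EI) = 1449/EI
  point load 138.5 at a = 5.4: Pa²(3L − a)/(6EI) = 14539/EI
  δ_0 = 15988/EI
Flexibility coefficient — unit upward force at C: δ_{CC} = L³/(3EI) = 243/EI.
With EI = 38000 kN·m²: δ_0 = 0.42074 m and δ_{CC} = 0.006395 m/kN.
Compatibility — the beam at C must follow the support down by 0.024 m: δ_0 − R_C·δ_{CC} = 0.024, so R_C = (0.42074 − 0.024)/0.006395 = 62.04 kN.

R_C = 62.04 kN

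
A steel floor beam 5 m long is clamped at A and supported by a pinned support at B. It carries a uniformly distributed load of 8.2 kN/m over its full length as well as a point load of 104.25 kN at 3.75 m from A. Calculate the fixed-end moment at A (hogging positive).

M_A = 86.71 kN·m

Take the reaction at B as the redundant and release it; the primary structure is a cantilever fixed at A.
Primary-structure tip deflection at B by superposition:
  UDL 8.2: wL⁴/(8EI) = 640.6/EI
  point load 104.25 at a = 3.75: Pa²(3L − a)/(6EI) = 2749/EI
  δ_0 = 3389/EI
Tip deflection under a unit load at B: L³/(3EI) = 41.67/EI.
The prop prevents deflection at B: R_B = δ_0/δ_{BB} = 3389/41.67 = 81.35 kN.
Moment equilibrium about A: M_A = Σ(load moments about A) − R_B·L = 493.4 − 81.35×5 = 86.71 kN·m.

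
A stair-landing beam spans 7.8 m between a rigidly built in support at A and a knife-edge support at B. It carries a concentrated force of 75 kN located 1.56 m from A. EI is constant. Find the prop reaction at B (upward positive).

Take the reaction at B as the redundant and release it; the primary structure is a cantilever fixed at A.
Downward deflection at the released point B due to the loads:
  point load 75 at a = 1.56: Pa²(3L − a)/(6EI) = 664.4/EI
Flexibility coefficient — unit upward force at B: δ_{BB} = L³/(3EI) = 158.2/EI.
Compatibility at B: δ_0 − R_B·δ_{BB} = 0, so R_B = 664.4/158.2 = 4.2 kN.

R_B = 4.2 kN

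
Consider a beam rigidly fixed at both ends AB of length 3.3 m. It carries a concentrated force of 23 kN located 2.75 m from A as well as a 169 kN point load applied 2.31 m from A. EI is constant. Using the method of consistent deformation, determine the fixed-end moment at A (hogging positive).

Release both end moments; the primary structure is a simply-supported span AB with redundants M_A and M_B.
Simple-span end rotations at A and B under the given loads:
  at A: point load 23 at a = 2.75: Pab(L + b)/(6LEI) = 6.764/EI
  at B: point load 23 at a = 2.75: Pab(L + a)/(6LEI) = 10.63/EI
  at A: point load 169 at a = 2.31: Pab(L + b)/(6LEI) = 83.74/EI
  at B: point load 169 at a = 2.31: Pab(L + a)/(6LEI) = 109.5/EI
  θ_A0 = 90.5/EI,  θ_B0 = 120.1/EI
Flexibility coefficients: a unit moment at one end gives L/(3EI) there and L/(6EI) at the far end, so f₁₁ = f₂₂ = 1.1/EI and f₁₂ = f₂₁ = 0.55/EI.
Compatibility — zero rotation at each built-in end:
  1.1 M_A + 0.55 M_B = 90.5
  0.55 M_A + 1.1 M_B = 120.1
Solving the pair gives M_A = 36.89 kN·m and M_B = 90.77 kN·m (hogging).

M_A = 36.89 kN·m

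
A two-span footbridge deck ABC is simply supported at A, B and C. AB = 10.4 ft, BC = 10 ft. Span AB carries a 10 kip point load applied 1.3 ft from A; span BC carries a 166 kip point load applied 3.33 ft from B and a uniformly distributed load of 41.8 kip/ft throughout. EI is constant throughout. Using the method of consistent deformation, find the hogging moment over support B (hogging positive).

M_B = 410 kip·ft

Release continuity at B by inserting a hinge; the redundant is the internal moment M_B. The primary structure is two simply-supported spans AB and BC.
Discontinuity in slope at B on the released structure — sum the simple-span end rotations:
  span AB: point load 10 at a = 1.3: Pab(L + a)/(6LEI) = 22.18/EI
  span BC: point load 166 at a = 3.33: Pab(L + b)/(6LEI) = 1024/EI
  span BC: UDL 41.8: wL³/(24EI) = 1742/EI
  relative rotation θ_0 = (22.18 + 2766)/EI = 2788/EI
A unit hogging moment at B produces rotation L₁/(3EI) + L₂/(3EI) = 6.8/EI.
Slope continuity at B: θ_0 = M_B·6.8/EI, so M_B = 2788/6.8 = 410 kip·ft (hogging).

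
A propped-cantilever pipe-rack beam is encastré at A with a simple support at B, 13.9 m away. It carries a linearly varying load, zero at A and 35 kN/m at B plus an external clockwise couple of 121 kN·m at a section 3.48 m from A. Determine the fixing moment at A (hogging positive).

M_A = 436 kN·m

Choose R_B as the redundant. The primary structure is the cantilever fixed at A.
Downward deflection at the released point B due to the loads:
  triangular load, peak 35 at the free end: 11w₀L⁴/(120EI) = 119767/EI
  clockwise couple 121 at a = 3.48: M₀a(2L − a)/(2EI) = 5120/EI
  δ_0 = 124888/EI
Flexibility coefficient — unit upward force at B: δ_{BB} = L³/(3EI) = 895.2/EI.
The prop prevents deflection at B: R_B = δ_0/δ_{BB} = 124888/895.2 = 139.5 kN.
Moment equilibrium about A: M_A = Σ(load moments about A) − R_B·L = 2375 − 139.5×13.9 = 436 kN·m.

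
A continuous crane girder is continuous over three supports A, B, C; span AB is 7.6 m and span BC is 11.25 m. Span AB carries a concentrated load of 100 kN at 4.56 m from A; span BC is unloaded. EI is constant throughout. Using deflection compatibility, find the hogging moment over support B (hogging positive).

M_B = 58.83 kN·m

Insert a hinge at B; M_B is the redundant, and each span becomes simply supported.
Discontinuity in slope at B on the released structure — sum the simple-span end rotations:
  span AB: point load 100 at a = 4.56: Pab(L + a)/(6LEI) = 369.7/EI
  relative rotation θ_0 = (369.7 + 0)/EI = 369.7/EI
A unit hogging moment at B produces rotation L₁/(3EI) + L₂/(3EI) = 6.283/EI.
Compatibility: M_B·(L₁+L₂)/(3EI) = θ_0, giving M_B = 58.83 kN·m (hogging).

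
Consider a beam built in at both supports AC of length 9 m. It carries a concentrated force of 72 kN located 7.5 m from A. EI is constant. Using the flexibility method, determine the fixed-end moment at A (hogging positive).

Release both end moments; the primary structure is a simply-supported span AC with redundants M_A and M_C.
End rotations of the released simple span under the applied load (×1/EI):
  at A: point load 72 at a = 7.5: Pab(L + b)/(6LEI) = 157.5/EI
  at C: point load 72 at a = 7.5: Pab(L + a)/(6LEI) = 247.5/EI
  θ_A0 = 157.5/EI,  θ_C0 = 247.5/EI
Flexibility coefficients: a unit moment at one end gives L/(3EI) there and L/(6EI) at the far end, so f₁₁ = f₂₂ = 3/EI and f₁₂ = f₂₁ = 1.5/EI.
Compatibility — zero rotation at each built-in end:
  3 M_A + 1.5 M_C = 157.5
  1.5 M_A + 3 M_C = 247.5
Solving the pair gives M_A = 15 kN·m and M_C = 75 kN·m (hogging).

M_A = 15 kN·m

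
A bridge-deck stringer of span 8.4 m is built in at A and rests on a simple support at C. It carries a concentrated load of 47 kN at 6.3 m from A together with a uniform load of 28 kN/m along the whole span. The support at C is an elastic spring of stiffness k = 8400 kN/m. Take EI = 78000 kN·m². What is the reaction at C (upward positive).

R_C = 112.6 kN

Take the reaction at C as the redundant and release it; the primary structure is a cantilever fixed at A.
Downward deflection at the released point C due to the loads:
  point load 47 at a = 6.3: Pa²(3L − a)/(6EI) = 5876/EI
  UDL 28: wL⁴/(8EI) = 17425/EI
  δ_0 = 23302/EI
Flexibility coefficient — unit upward force at C: δ_{CC} = L³/(3EI) = 197.6/EI.
With EI = 78000 kN·m²: δ_0 = 0.29874 m and δ_{CC} = 0.002533 m/kN.
Compatibility — the spring shortens by R_C/k under the reaction it provides: δ_0 − R_C·δ_{CC} = R_C/k. With 1/k = 0.000119 m/kN, R_C = δ_0 / (δ_{CC} + 1/k) = 0.29874 / (0.002533 + 0.000119) = 112.6 kN.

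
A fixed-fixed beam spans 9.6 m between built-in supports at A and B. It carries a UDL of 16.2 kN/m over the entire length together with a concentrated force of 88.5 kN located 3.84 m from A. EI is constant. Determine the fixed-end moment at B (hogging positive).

Release both end moments; the primary structure is a simply-supported span AB with redundants M_A and M_B.
On the primary (simply-supported) span, the end slopes from the loading are:
  at A: UDL 16.2: wL³/(24EI) = 597.2/EI
  at B: UDL 16.2: wL³/(24EI) = 597.2/EI
  at A: point load 88.5 at a = 3.84: Pab(L + b)/(6LEI) = 522/EI
  at B: point load 88.5 at a = 3.84: Pab(L + a)/(6LEI) = 456.7/EI
  θ_A0 = 1119/EI,  θ_B0 = 1054/EI
Flexibility coefficients: a unit moment at one end gives L/(3EI) there and L/(6EI) at the far end, so f₁₁ = f₂₂ = 3.2/EI and f₁₂ = f₂₁ = 1.6/EI.
Compatibility — zero rotation at each built-in end:
  3.2 M_A + 1.6 M_B = 1119
  1.6 M_A + 3.2 M_B = 1054
Solving the pair gives M_A = 246.8 kN·m and M_B = 206 kN·m (hogging).

M_B = 206 kN·m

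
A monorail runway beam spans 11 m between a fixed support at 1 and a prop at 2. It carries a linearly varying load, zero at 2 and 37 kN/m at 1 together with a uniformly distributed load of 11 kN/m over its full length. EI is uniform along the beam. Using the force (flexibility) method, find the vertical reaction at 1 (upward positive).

R_1 = 238.4 kN

Take the reaction at 2 as the redundant and release it; the primary structure is a cantilever fixed at 1.
Downward deflection at the released point 2 due to the loads:
  triangular load, peak 37 at the fixed end: w₀L⁴/(30EI) = 18057/EI
  UDL 11: wL⁴/(8EI) = 20131/EI
  δ_0 = 38189/EI
Tip deflection under a unit load at 2: L³/(3EI) = 443.7/EI.
The prop prevents deflection at 2: R_2 = δ_0/δ_{22} = 38189/443.7 = 86.08 kN.
Vertical equilibrium: R_1 = ΣP − R_2 = 324.5 − 86.08 = 238.4 kN.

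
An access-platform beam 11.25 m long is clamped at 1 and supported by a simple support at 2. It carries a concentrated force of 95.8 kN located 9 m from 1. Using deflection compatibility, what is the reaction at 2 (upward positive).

R_2 = 67.44 kN

Choose R_2 as the redundant. The primary structure is the cantilever fixed at 1.
Free-end deflection of the primary structure under the applied loading (downward +):
  point load 95.8 at a = 9: Pa²(3L − a)/(6EI) = 32009/EI
Tip deflection under a unit load at 2: L³/(3EI) = 474.6/EI.
Compatibility at 2: δ_0 − R_2·δ_{22} = 0, so R_2 = 32009/474.6 = 67.44 kN.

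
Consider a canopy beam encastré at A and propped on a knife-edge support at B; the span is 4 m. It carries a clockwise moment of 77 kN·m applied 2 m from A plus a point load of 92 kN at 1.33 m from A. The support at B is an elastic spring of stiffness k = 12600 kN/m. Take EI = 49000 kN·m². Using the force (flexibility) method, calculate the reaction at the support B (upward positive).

Remove the prop at B; the released (primary) structure is a cantilever built in at A.
Deflection at B on the released cantilever, summing each load's contribution:
  clockwise couple 77 at a = 2: M₀a(2L − a)/(2EI) = 462/EI
  point load 92 at a = 1.33: Pa²(3L − a)/(6EI) = 289.4/EI
  δ_0 = 751.4/EI
Flexibility coefficient — unit upward force at B: δ_{BB} = L³/(3EI) = 21.33/EI.
With EI = 49000 kN·m²: δ_0 = 0.015335 m and δ_{BB} = 0.000435 m/kN.
Compatibility — the spring shortens by R_B/k under the reaction it provides: δ_0 − R_B·δ_{BB} = R_B/k. With 1/k = 0.000079 m/kN, R_B = δ_0 / (δ_{BB} + 1/k) = 0.015335 / (0.000435 + 0.000079) = 29.79 kN.

R_B = 29.79 kN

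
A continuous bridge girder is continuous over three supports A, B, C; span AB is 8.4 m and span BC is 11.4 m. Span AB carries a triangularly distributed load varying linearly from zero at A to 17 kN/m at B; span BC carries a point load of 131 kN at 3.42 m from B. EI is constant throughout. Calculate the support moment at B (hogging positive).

Take M_B as the redundant. Released structure: two simple spans AB and BC with a hinge at B.
Rotations at B on the released spans (each span's end-slope, ×1/EI):
  span AB: triangular load, peak 17: w₀L³/(45EI) = 223.9/EI
  span BC: point load 131 at a = 3.42: Pab(L + b)/(6LEI) = 1013/EI
  relative rotation θ_0 = (223.9 + 1013)/EI = 1237/EI
A unit hogging moment at B produces rotation L₁/(3EI) + L₂/(3EI) = 6.6/EI.
Slope continuity at B: θ_0 = M_B·6.6/EI, so M_B = 1237/6.6 = 187.4 kN·m (hogging).

M_B = 187.4 kN·m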